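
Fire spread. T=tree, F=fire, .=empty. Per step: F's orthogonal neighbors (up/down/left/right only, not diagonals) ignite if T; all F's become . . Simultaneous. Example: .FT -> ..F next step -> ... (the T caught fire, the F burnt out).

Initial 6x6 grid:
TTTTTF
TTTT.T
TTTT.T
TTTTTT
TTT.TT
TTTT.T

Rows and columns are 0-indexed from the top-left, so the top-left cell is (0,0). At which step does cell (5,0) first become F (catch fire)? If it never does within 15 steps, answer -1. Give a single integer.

Step 1: cell (5,0)='T' (+2 fires, +1 burnt)
Step 2: cell (5,0)='T' (+2 fires, +2 burnt)
Step 3: cell (5,0)='T' (+3 fires, +2 burnt)
Step 4: cell (5,0)='T' (+5 fires, +3 burnt)
Step 5: cell (5,0)='T' (+6 fires, +5 burnt)
Step 6: cell (5,0)='T' (+3 fires, +6 burnt)
Step 7: cell (5,0)='T' (+3 fires, +3 burnt)
Step 8: cell (5,0)='T' (+3 fires, +3 burnt)
Step 9: cell (5,0)='T' (+3 fires, +3 burnt)
Step 10: cell (5,0)='F' (+1 fires, +3 burnt)
  -> target ignites at step 10
Step 11: cell (5,0)='.' (+0 fires, +1 burnt)
  fire out at step 11

10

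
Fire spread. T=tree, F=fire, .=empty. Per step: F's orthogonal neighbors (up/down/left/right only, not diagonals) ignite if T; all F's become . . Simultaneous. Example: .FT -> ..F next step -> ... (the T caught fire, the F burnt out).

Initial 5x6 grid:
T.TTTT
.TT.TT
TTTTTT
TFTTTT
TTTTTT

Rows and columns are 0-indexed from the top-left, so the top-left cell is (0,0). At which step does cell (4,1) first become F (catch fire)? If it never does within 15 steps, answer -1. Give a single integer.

Step 1: cell (4,1)='F' (+4 fires, +1 burnt)
  -> target ignites at step 1
Step 2: cell (4,1)='.' (+6 fires, +4 burnt)
Step 3: cell (4,1)='.' (+4 fires, +6 burnt)
Step 4: cell (4,1)='.' (+4 fires, +4 burnt)
Step 5: cell (4,1)='.' (+4 fires, +4 burnt)
Step 6: cell (4,1)='.' (+2 fires, +4 burnt)
Step 7: cell (4,1)='.' (+1 fires, +2 burnt)
Step 8: cell (4,1)='.' (+0 fires, +1 burnt)
  fire out at step 8

1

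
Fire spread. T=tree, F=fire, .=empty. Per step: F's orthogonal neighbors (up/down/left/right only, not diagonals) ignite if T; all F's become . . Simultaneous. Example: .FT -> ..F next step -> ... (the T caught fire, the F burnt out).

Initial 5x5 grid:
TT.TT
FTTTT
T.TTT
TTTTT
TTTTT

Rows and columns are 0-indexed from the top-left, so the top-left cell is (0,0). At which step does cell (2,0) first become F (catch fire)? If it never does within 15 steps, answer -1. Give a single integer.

Step 1: cell (2,0)='F' (+3 fires, +1 burnt)
  -> target ignites at step 1
Step 2: cell (2,0)='.' (+3 fires, +3 burnt)
Step 3: cell (2,0)='.' (+4 fires, +3 burnt)
Step 4: cell (2,0)='.' (+5 fires, +4 burnt)
Step 5: cell (2,0)='.' (+4 fires, +5 burnt)
Step 6: cell (2,0)='.' (+2 fires, +4 burnt)
Step 7: cell (2,0)='.' (+1 fires, +2 burnt)
Step 8: cell (2,0)='.' (+0 fires, +1 burnt)
  fire out at step 8

1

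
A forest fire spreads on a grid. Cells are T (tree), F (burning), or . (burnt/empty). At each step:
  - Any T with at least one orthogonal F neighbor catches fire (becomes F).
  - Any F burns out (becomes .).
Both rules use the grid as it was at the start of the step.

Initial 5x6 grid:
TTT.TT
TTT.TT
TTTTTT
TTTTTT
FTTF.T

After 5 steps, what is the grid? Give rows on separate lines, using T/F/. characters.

Step 1: 4 trees catch fire, 2 burn out
  TTT.TT
  TTT.TT
  TTTTTT
  FTTFTT
  .FF..T
Step 2: 5 trees catch fire, 4 burn out
  TTT.TT
  TTT.TT
  FTTFTT
  .FF.FT
  .....T
Step 3: 5 trees catch fire, 5 burn out
  TTT.TT
  FTT.TT
  .FF.FT
  .....F
  .....T
Step 4: 6 trees catch fire, 5 burn out
  FTT.TT
  .FF.FT
  .....F
  ......
  .....F
Step 5: 4 trees catch fire, 6 burn out
  .FF.FT
  .....F
  ......
  ......
  ......

.FF.FT
.....F
......
......
......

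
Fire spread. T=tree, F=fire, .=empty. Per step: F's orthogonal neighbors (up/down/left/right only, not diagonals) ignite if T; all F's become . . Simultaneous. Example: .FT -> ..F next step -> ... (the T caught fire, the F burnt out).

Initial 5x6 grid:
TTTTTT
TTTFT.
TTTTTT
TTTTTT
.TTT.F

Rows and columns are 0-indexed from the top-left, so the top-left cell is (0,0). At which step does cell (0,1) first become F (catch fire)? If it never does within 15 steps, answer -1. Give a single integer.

Step 1: cell (0,1)='T' (+5 fires, +2 burnt)
Step 2: cell (0,1)='T' (+8 fires, +5 burnt)
Step 3: cell (0,1)='F' (+6 fires, +8 burnt)
  -> target ignites at step 3
Step 4: cell (0,1)='.' (+4 fires, +6 burnt)
Step 5: cell (0,1)='.' (+2 fires, +4 burnt)
Step 6: cell (0,1)='.' (+0 fires, +2 burnt)
  fire out at step 6

3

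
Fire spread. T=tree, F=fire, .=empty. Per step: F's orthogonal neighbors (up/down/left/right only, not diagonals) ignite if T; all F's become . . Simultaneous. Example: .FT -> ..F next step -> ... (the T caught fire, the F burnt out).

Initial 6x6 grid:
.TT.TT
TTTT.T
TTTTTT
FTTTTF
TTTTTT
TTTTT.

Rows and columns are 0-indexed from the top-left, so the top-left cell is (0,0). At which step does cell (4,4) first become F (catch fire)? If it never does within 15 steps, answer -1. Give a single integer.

Step 1: cell (4,4)='T' (+6 fires, +2 burnt)
Step 2: cell (4,4)='F' (+9 fires, +6 burnt)
  -> target ignites at step 2
Step 3: cell (4,4)='.' (+8 fires, +9 burnt)
Step 4: cell (4,4)='.' (+6 fires, +8 burnt)
Step 5: cell (4,4)='.' (+1 fires, +6 burnt)
Step 6: cell (4,4)='.' (+0 fires, +1 burnt)
  fire out at step 6

2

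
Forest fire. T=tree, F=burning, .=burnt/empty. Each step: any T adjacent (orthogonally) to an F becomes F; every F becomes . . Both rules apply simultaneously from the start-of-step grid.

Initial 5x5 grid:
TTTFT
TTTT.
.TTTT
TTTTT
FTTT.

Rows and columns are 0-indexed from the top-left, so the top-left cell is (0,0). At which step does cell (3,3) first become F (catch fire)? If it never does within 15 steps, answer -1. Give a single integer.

Step 1: cell (3,3)='T' (+5 fires, +2 burnt)
Step 2: cell (3,3)='T' (+5 fires, +5 burnt)
Step 3: cell (3,3)='F' (+8 fires, +5 burnt)
  -> target ignites at step 3
Step 4: cell (3,3)='.' (+2 fires, +8 burnt)
Step 5: cell (3,3)='.' (+0 fires, +2 burnt)
  fire out at step 5

3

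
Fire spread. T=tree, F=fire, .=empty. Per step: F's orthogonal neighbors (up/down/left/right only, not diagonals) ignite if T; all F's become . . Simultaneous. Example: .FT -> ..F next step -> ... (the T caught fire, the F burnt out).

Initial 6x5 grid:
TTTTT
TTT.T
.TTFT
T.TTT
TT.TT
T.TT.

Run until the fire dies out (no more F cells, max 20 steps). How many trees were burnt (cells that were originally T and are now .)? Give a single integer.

Step 1: +3 fires, +1 burnt (F count now 3)
Step 2: +6 fires, +3 burnt (F count now 6)
Step 3: +5 fires, +6 burnt (F count now 5)
Step 4: +4 fires, +5 burnt (F count now 4)
Step 5: +1 fires, +4 burnt (F count now 1)
Step 6: +0 fires, +1 burnt (F count now 0)
Fire out after step 6
Initially T: 23, now '.': 26
Total burnt (originally-T cells now '.'): 19

Answer: 19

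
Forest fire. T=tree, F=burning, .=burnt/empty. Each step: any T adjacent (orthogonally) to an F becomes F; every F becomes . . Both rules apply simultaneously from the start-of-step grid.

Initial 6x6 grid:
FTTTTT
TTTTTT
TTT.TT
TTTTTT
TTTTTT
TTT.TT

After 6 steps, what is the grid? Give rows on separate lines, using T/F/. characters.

Step 1: 2 trees catch fire, 1 burn out
  .FTTTT
  FTTTTT
  TTT.TT
  TTTTTT
  TTTTTT
  TTT.TT
Step 2: 3 trees catch fire, 2 burn out
  ..FTTT
  .FTTTT
  FTT.TT
  TTTTTT
  TTTTTT
  TTT.TT
Step 3: 4 trees catch fire, 3 burn out
  ...FTT
  ..FTTT
  .FT.TT
  FTTTTT
  TTTTTT
  TTT.TT
Step 4: 5 trees catch fire, 4 burn out
  ....FT
  ...FTT
  ..F.TT
  .FTTTT
  FTTTTT
  TTT.TT
Step 5: 5 trees catch fire, 5 burn out
  .....F
  ....FT
  ....TT
  ..FTTT
  .FTTTT
  FTT.TT
Step 6: 5 trees catch fire, 5 burn out
  ......
  .....F
  ....FT
  ...FTT
  ..FTTT
  .FT.TT

......
.....F
....FT
...FTT
..FTTT
.FT.TT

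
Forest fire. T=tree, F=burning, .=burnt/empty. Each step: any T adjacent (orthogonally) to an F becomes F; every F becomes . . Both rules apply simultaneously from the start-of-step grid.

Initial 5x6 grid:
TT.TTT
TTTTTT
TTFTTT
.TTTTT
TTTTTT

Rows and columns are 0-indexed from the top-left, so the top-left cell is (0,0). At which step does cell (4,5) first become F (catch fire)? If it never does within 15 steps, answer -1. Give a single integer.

Step 1: cell (4,5)='T' (+4 fires, +1 burnt)
Step 2: cell (4,5)='T' (+7 fires, +4 burnt)
Step 3: cell (4,5)='T' (+8 fires, +7 burnt)
Step 4: cell (4,5)='T' (+6 fires, +8 burnt)
Step 5: cell (4,5)='F' (+2 fires, +6 burnt)
  -> target ignites at step 5
Step 6: cell (4,5)='.' (+0 fires, +2 burnt)
  fire out at step 6

5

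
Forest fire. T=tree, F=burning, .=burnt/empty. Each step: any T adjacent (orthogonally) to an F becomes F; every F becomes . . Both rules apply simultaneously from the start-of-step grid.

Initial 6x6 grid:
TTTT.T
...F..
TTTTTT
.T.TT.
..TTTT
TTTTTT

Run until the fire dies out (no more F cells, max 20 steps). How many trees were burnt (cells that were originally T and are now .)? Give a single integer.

Answer: 23

Derivation:
Step 1: +2 fires, +1 burnt (F count now 2)
Step 2: +4 fires, +2 burnt (F count now 4)
Step 3: +5 fires, +4 burnt (F count now 5)
Step 4: +6 fires, +5 burnt (F count now 6)
Step 5: +3 fires, +6 burnt (F count now 3)
Step 6: +2 fires, +3 burnt (F count now 2)
Step 7: +1 fires, +2 burnt (F count now 1)
Step 8: +0 fires, +1 burnt (F count now 0)
Fire out after step 8
Initially T: 24, now '.': 35
Total burnt (originally-T cells now '.'): 23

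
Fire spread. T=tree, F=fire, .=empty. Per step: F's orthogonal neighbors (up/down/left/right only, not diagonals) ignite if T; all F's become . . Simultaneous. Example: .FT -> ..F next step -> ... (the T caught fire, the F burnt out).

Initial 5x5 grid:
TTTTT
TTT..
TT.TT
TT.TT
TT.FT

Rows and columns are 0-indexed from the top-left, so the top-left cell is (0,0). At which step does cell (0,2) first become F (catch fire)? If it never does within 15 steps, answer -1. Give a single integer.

Step 1: cell (0,2)='T' (+2 fires, +1 burnt)
Step 2: cell (0,2)='T' (+2 fires, +2 burnt)
Step 3: cell (0,2)='T' (+1 fires, +2 burnt)
Step 4: cell (0,2)='T' (+0 fires, +1 burnt)
  fire out at step 4
Target never catches fire within 15 steps

-1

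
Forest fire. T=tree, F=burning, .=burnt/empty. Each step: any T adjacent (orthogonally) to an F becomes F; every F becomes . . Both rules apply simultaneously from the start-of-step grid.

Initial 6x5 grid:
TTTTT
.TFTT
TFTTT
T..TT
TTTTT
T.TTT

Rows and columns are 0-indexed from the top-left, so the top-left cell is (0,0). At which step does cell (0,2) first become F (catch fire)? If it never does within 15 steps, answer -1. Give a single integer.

Step 1: cell (0,2)='F' (+5 fires, +2 burnt)
  -> target ignites at step 1
Step 2: cell (0,2)='.' (+5 fires, +5 burnt)
Step 3: cell (0,2)='.' (+5 fires, +5 burnt)
Step 4: cell (0,2)='.' (+4 fires, +5 burnt)
Step 5: cell (0,2)='.' (+3 fires, +4 burnt)
Step 6: cell (0,2)='.' (+2 fires, +3 burnt)
Step 7: cell (0,2)='.' (+0 fires, +2 burnt)
  fire out at step 7

1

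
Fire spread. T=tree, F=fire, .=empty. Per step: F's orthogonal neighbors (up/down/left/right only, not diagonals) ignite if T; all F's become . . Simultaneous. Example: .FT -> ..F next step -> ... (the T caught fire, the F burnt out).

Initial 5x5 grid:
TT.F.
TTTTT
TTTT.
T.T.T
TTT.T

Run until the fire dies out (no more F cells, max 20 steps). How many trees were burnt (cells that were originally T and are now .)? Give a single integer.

Answer: 16

Derivation:
Step 1: +1 fires, +1 burnt (F count now 1)
Step 2: +3 fires, +1 burnt (F count now 3)
Step 3: +2 fires, +3 burnt (F count now 2)
Step 4: +4 fires, +2 burnt (F count now 4)
Step 5: +3 fires, +4 burnt (F count now 3)
Step 6: +2 fires, +3 burnt (F count now 2)
Step 7: +1 fires, +2 burnt (F count now 1)
Step 8: +0 fires, +1 burnt (F count now 0)
Fire out after step 8
Initially T: 18, now '.': 23
Total burnt (originally-T cells now '.'): 16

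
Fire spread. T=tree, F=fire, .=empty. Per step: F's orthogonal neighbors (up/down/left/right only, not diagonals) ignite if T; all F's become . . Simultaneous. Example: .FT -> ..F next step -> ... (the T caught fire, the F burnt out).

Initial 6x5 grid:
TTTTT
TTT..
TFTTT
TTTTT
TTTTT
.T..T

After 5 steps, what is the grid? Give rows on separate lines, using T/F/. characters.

Step 1: 4 trees catch fire, 1 burn out
  TTTTT
  TFT..
  F.FTT
  TFTTT
  TTTTT
  .T..T
Step 2: 7 trees catch fire, 4 burn out
  TFTTT
  F.F..
  ...FT
  F.FTT
  TFTTT
  .T..T
Step 3: 7 trees catch fire, 7 burn out
  F.FTT
  .....
  ....F
  ...FT
  F.FTT
  .F..T
Step 4: 3 trees catch fire, 7 burn out
  ...FT
  .....
  .....
  ....F
  ...FT
  ....T
Step 5: 2 trees catch fire, 3 burn out
  ....F
  .....
  .....
  .....
  ....F
  ....T

....F
.....
.....
.....
....F
....T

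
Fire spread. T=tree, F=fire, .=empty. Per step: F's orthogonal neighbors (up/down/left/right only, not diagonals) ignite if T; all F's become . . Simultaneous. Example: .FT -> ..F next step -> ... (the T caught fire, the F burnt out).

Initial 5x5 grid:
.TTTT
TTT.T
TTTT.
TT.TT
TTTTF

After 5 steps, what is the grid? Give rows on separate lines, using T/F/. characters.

Step 1: 2 trees catch fire, 1 burn out
  .TTTT
  TTT.T
  TTTT.
  TT.TF
  TTTF.
Step 2: 2 trees catch fire, 2 burn out
  .TTTT
  TTT.T
  TTTT.
  TT.F.
  TTF..
Step 3: 2 trees catch fire, 2 burn out
  .TTTT
  TTT.T
  TTTF.
  TT...
  TF...
Step 4: 3 trees catch fire, 2 burn out
  .TTTT
  TTT.T
  TTF..
  TF...
  F....
Step 5: 3 trees catch fire, 3 burn out
  .TTTT
  TTF.T
  TF...
  F....
  .....

.TTTT
TTF.T
TF...
F....
.....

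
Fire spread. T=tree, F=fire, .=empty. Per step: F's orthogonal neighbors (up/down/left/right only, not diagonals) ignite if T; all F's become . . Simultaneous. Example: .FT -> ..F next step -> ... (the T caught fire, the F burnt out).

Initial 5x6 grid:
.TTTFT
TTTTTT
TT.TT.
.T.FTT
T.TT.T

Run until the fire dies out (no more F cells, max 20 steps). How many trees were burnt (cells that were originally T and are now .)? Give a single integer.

Step 1: +6 fires, +2 burnt (F count now 6)
Step 2: +6 fires, +6 burnt (F count now 6)
Step 3: +3 fires, +6 burnt (F count now 3)
Step 4: +1 fires, +3 burnt (F count now 1)
Step 5: +2 fires, +1 burnt (F count now 2)
Step 6: +2 fires, +2 burnt (F count now 2)
Step 7: +0 fires, +2 burnt (F count now 0)
Fire out after step 7
Initially T: 21, now '.': 29
Total burnt (originally-T cells now '.'): 20

Answer: 20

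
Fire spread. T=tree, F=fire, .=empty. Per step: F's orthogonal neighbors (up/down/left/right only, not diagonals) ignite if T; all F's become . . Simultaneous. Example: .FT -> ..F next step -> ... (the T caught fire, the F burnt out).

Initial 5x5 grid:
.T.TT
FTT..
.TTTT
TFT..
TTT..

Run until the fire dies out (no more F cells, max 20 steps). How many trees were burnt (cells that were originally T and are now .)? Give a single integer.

Answer: 12

Derivation:
Step 1: +5 fires, +2 burnt (F count now 5)
Step 2: +5 fires, +5 burnt (F count now 5)
Step 3: +1 fires, +5 burnt (F count now 1)
Step 4: +1 fires, +1 burnt (F count now 1)
Step 5: +0 fires, +1 burnt (F count now 0)
Fire out after step 5
Initially T: 14, now '.': 23
Total burnt (originally-T cells now '.'): 12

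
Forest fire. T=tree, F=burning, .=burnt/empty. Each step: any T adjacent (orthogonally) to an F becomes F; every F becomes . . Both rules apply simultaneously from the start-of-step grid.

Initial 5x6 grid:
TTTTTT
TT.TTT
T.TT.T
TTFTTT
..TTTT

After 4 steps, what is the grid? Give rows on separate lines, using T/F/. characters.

Step 1: 4 trees catch fire, 1 burn out
  TTTTTT
  TT.TTT
  T.FT.T
  TF.FTT
  ..FTTT
Step 2: 4 trees catch fire, 4 burn out
  TTTTTT
  TT.TTT
  T..F.T
  F...FT
  ...FTT
Step 3: 4 trees catch fire, 4 burn out
  TTTTTT
  TT.FTT
  F....T
  .....F
  ....FT
Step 4: 5 trees catch fire, 4 burn out
  TTTFTT
  FT..FT
  .....F
  ......
  .....F

TTTFTT
FT..FT
.....F
......
.....F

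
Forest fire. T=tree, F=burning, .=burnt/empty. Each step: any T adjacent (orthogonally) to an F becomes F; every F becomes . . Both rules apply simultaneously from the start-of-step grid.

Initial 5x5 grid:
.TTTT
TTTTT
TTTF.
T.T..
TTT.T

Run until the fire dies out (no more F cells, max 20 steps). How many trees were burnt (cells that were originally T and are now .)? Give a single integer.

Answer: 17

Derivation:
Step 1: +2 fires, +1 burnt (F count now 2)
Step 2: +5 fires, +2 burnt (F count now 5)
Step 3: +5 fires, +5 burnt (F count now 5)
Step 4: +4 fires, +5 burnt (F count now 4)
Step 5: +1 fires, +4 burnt (F count now 1)
Step 6: +0 fires, +1 burnt (F count now 0)
Fire out after step 6
Initially T: 18, now '.': 24
Total burnt (originally-T cells now '.'): 17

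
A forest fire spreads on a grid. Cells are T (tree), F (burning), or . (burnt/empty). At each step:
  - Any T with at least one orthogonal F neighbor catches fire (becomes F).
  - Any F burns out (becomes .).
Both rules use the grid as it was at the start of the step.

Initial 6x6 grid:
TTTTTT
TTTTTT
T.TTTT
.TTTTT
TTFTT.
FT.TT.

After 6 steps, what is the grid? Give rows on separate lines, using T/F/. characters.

Step 1: 5 trees catch fire, 2 burn out
  TTTTTT
  TTTTTT
  T.TTTT
  .TFTTT
  FF.FT.
  .F.TT.
Step 2: 5 trees catch fire, 5 burn out
  TTTTTT
  TTTTTT
  T.FTTT
  .F.FTT
  ....F.
  ...FT.
Step 3: 4 trees catch fire, 5 burn out
  TTTTTT
  TTFTTT
  T..FTT
  ....FT
  ......
  ....F.
Step 4: 5 trees catch fire, 4 burn out
  TTFTTT
  TF.FTT
  T...FT
  .....F
  ......
  ......
Step 5: 5 trees catch fire, 5 burn out
  TF.FTT
  F...FT
  T....F
  ......
  ......
  ......
Step 6: 4 trees catch fire, 5 burn out
  F...FT
  .....F
  F.....
  ......
  ......
  ......

F...FT
.....F
F.....
......
......
......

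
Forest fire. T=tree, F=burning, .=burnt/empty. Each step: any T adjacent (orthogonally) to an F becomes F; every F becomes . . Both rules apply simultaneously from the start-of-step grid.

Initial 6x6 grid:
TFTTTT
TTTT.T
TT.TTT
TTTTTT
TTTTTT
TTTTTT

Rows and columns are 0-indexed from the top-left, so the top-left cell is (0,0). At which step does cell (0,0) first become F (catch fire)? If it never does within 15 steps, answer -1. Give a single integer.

Step 1: cell (0,0)='F' (+3 fires, +1 burnt)
  -> target ignites at step 1
Step 2: cell (0,0)='.' (+4 fires, +3 burnt)
Step 3: cell (0,0)='.' (+4 fires, +4 burnt)
Step 4: cell (0,0)='.' (+5 fires, +4 burnt)
Step 5: cell (0,0)='.' (+6 fires, +5 burnt)
Step 6: cell (0,0)='.' (+5 fires, +6 burnt)
Step 7: cell (0,0)='.' (+3 fires, +5 burnt)
Step 8: cell (0,0)='.' (+2 fires, +3 burnt)
Step 9: cell (0,0)='.' (+1 fires, +2 burnt)
Step 10: cell (0,0)='.' (+0 fires, +1 burnt)
  fire out at step 10

1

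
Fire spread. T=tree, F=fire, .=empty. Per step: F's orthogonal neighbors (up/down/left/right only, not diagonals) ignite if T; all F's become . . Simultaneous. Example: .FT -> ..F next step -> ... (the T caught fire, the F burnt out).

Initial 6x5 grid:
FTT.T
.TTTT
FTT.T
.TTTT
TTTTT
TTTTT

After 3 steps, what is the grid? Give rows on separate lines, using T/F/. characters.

Step 1: 2 trees catch fire, 2 burn out
  .FT.T
  .TTTT
  .FT.T
  .TTTT
  TTTTT
  TTTTT
Step 2: 4 trees catch fire, 2 burn out
  ..F.T
  .FTTT
  ..F.T
  .FTTT
  TTTTT
  TTTTT
Step 3: 3 trees catch fire, 4 burn out
  ....T
  ..FTT
  ....T
  ..FTT
  TFTTT
  TTTTT

....T
..FTT
....T
..FTT
TFTTT
TTTTT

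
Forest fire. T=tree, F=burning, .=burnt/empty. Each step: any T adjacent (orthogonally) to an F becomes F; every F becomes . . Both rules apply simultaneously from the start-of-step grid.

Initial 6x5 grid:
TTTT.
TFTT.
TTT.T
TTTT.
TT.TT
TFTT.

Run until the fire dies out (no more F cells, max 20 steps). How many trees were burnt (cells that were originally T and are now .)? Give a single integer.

Answer: 21

Derivation:
Step 1: +7 fires, +2 burnt (F count now 7)
Step 2: +8 fires, +7 burnt (F count now 8)
Step 3: +4 fires, +8 burnt (F count now 4)
Step 4: +2 fires, +4 burnt (F count now 2)
Step 5: +0 fires, +2 burnt (F count now 0)
Fire out after step 5
Initially T: 22, now '.': 29
Total burnt (originally-T cells now '.'): 21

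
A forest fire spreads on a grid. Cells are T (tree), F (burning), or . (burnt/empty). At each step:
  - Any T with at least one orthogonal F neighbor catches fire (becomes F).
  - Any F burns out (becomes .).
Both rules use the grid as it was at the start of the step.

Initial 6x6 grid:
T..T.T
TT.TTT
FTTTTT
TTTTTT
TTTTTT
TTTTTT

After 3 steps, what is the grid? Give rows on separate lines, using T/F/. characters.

Step 1: 3 trees catch fire, 1 burn out
  T..T.T
  FT.TTT
  .FTTTT
  FTTTTT
  TTTTTT
  TTTTTT
Step 2: 5 trees catch fire, 3 burn out
  F..T.T
  .F.TTT
  ..FTTT
  .FTTTT
  FTTTTT
  TTTTTT
Step 3: 4 trees catch fire, 5 burn out
  ...T.T
  ...TTT
  ...FTT
  ..FTTT
  .FTTTT
  FTTTTT

...T.T
...TTT
...FTT
..FTTT
.FTTTT
FTTTTT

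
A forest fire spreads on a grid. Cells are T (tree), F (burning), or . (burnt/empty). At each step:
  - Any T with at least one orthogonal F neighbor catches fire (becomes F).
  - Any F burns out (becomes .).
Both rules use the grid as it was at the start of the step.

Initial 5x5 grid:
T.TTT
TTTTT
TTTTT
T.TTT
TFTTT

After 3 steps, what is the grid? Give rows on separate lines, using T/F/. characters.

Step 1: 2 trees catch fire, 1 burn out
  T.TTT
  TTTTT
  TTTTT
  T.TTT
  F.FTT
Step 2: 3 trees catch fire, 2 burn out
  T.TTT
  TTTTT
  TTTTT
  F.FTT
  ...FT
Step 3: 4 trees catch fire, 3 burn out
  T.TTT
  TTTTT
  FTFTT
  ...FT
  ....F

T.TTT
TTTTT
FTFTT
...FT
....F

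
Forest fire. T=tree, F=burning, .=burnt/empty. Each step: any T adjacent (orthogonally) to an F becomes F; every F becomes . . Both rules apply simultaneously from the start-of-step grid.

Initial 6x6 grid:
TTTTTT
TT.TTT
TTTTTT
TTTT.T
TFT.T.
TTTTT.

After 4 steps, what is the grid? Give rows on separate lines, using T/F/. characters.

Step 1: 4 trees catch fire, 1 burn out
  TTTTTT
  TT.TTT
  TTTTTT
  TFTT.T
  F.F.T.
  TFTTT.
Step 2: 5 trees catch fire, 4 burn out
  TTTTTT
  TT.TTT
  TFTTTT
  F.FT.T
  ....T.
  F.FTT.
Step 3: 5 trees catch fire, 5 burn out
  TTTTTT
  TF.TTT
  F.FTTT
  ...F.T
  ....T.
  ...FT.
Step 4: 4 trees catch fire, 5 burn out
  TFTTTT
  F..TTT
  ...FTT
  .....T
  ....T.
  ....F.

TFTTTT
F..TTT
...FTT
.....T
....T.
....F.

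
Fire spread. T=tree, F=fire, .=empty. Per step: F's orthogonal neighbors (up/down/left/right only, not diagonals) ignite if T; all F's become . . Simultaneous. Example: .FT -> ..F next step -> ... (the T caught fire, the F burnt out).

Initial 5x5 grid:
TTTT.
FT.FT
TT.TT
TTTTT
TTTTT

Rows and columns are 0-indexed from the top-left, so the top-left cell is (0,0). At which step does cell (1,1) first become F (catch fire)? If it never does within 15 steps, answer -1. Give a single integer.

Step 1: cell (1,1)='F' (+6 fires, +2 burnt)
  -> target ignites at step 1
Step 2: cell (1,1)='.' (+6 fires, +6 burnt)
Step 3: cell (1,1)='.' (+5 fires, +6 burnt)
Step 4: cell (1,1)='.' (+3 fires, +5 burnt)
Step 5: cell (1,1)='.' (+0 fires, +3 burnt)
  fire out at step 5

1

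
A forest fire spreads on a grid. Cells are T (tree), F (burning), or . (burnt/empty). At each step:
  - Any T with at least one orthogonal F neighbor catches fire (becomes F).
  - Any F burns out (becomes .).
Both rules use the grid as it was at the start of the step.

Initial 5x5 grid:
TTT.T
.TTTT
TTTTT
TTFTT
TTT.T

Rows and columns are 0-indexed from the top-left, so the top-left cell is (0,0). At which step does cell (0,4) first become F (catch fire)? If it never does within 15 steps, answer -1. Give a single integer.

Step 1: cell (0,4)='T' (+4 fires, +1 burnt)
Step 2: cell (0,4)='T' (+6 fires, +4 burnt)
Step 3: cell (0,4)='T' (+7 fires, +6 burnt)
Step 4: cell (0,4)='T' (+2 fires, +7 burnt)
Step 5: cell (0,4)='F' (+2 fires, +2 burnt)
  -> target ignites at step 5
Step 6: cell (0,4)='.' (+0 fires, +2 burnt)
  fire out at step 6

5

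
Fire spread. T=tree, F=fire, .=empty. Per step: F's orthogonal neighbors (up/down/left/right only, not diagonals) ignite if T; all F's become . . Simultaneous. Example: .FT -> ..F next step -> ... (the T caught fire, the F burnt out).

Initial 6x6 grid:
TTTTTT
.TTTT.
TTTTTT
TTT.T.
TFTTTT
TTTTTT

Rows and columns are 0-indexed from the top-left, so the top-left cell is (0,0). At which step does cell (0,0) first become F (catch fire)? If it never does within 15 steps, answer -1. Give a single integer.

Step 1: cell (0,0)='T' (+4 fires, +1 burnt)
Step 2: cell (0,0)='T' (+6 fires, +4 burnt)
Step 3: cell (0,0)='T' (+5 fires, +6 burnt)
Step 4: cell (0,0)='T' (+6 fires, +5 burnt)
Step 5: cell (0,0)='F' (+5 fires, +6 burnt)
  -> target ignites at step 5
Step 6: cell (0,0)='.' (+3 fires, +5 burnt)
Step 7: cell (0,0)='.' (+1 fires, +3 burnt)
Step 8: cell (0,0)='.' (+1 fires, +1 burnt)
Step 9: cell (0,0)='.' (+0 fires, +1 burnt)
  fire out at step 9

5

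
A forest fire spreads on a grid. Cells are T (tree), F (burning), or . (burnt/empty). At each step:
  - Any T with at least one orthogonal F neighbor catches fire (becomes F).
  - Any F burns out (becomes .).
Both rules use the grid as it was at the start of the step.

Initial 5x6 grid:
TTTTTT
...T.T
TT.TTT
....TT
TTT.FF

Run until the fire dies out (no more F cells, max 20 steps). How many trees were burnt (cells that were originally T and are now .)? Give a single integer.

Answer: 13

Derivation:
Step 1: +2 fires, +2 burnt (F count now 2)
Step 2: +2 fires, +2 burnt (F count now 2)
Step 3: +2 fires, +2 burnt (F count now 2)
Step 4: +2 fires, +2 burnt (F count now 2)
Step 5: +2 fires, +2 burnt (F count now 2)
Step 6: +1 fires, +2 burnt (F count now 1)
Step 7: +1 fires, +1 burnt (F count now 1)
Step 8: +1 fires, +1 burnt (F count now 1)
Step 9: +0 fires, +1 burnt (F count now 0)
Fire out after step 9
Initially T: 18, now '.': 25
Total burnt (originally-T cells now '.'): 13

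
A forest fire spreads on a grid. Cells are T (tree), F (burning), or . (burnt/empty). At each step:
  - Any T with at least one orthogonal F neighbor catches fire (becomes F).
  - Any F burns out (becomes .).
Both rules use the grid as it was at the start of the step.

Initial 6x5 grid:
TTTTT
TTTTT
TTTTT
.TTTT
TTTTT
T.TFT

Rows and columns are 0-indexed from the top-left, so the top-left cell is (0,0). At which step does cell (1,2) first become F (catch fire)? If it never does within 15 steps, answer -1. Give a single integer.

Step 1: cell (1,2)='T' (+3 fires, +1 burnt)
Step 2: cell (1,2)='T' (+3 fires, +3 burnt)
Step 3: cell (1,2)='T' (+4 fires, +3 burnt)
Step 4: cell (1,2)='T' (+5 fires, +4 burnt)
Step 5: cell (1,2)='F' (+5 fires, +5 burnt)
  -> target ignites at step 5
Step 6: cell (1,2)='.' (+4 fires, +5 burnt)
Step 7: cell (1,2)='.' (+2 fires, +4 burnt)
Step 8: cell (1,2)='.' (+1 fires, +2 burnt)
Step 9: cell (1,2)='.' (+0 fires, +1 burnt)
  fire out at step 9

5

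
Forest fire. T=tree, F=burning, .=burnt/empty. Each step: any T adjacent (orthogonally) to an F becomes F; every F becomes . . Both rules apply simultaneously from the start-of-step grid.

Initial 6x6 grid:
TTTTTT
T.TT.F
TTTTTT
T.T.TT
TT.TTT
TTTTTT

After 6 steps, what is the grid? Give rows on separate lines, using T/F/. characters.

Step 1: 2 trees catch fire, 1 burn out
  TTTTTF
  T.TT..
  TTTTTF
  T.T.TT
  TT.TTT
  TTTTTT
Step 2: 3 trees catch fire, 2 burn out
  TTTTF.
  T.TT..
  TTTTF.
  T.T.TF
  TT.TTT
  TTTTTT
Step 3: 4 trees catch fire, 3 burn out
  TTTF..
  T.TT..
  TTTF..
  T.T.F.
  TT.TTF
  TTTTTT
Step 4: 5 trees catch fire, 4 burn out
  TTF...
  T.TF..
  TTF...
  T.T...
  TT.TF.
  TTTTTF
Step 5: 6 trees catch fire, 5 burn out
  TF....
  T.F...
  TF....
  T.F...
  TT.F..
  TTTTF.
Step 6: 3 trees catch fire, 6 burn out
  F.....
  T.....
  F.....
  T.....
  TT....
  TTTF..

F.....
T.....
F.....
T.....
TT....
TTTF..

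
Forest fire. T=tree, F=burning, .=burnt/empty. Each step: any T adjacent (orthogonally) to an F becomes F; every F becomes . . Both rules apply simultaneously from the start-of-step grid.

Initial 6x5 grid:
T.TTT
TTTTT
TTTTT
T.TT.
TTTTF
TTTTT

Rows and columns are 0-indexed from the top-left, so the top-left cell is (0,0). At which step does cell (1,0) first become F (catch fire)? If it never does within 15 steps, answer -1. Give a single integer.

Step 1: cell (1,0)='T' (+2 fires, +1 burnt)
Step 2: cell (1,0)='T' (+3 fires, +2 burnt)
Step 3: cell (1,0)='T' (+4 fires, +3 burnt)
Step 4: cell (1,0)='T' (+5 fires, +4 burnt)
Step 5: cell (1,0)='T' (+6 fires, +5 burnt)
Step 6: cell (1,0)='T' (+4 fires, +6 burnt)
Step 7: cell (1,0)='F' (+1 fires, +4 burnt)
  -> target ignites at step 7
Step 8: cell (1,0)='.' (+1 fires, +1 burnt)
Step 9: cell (1,0)='.' (+0 fires, +1 burnt)
  fire out at step 9

7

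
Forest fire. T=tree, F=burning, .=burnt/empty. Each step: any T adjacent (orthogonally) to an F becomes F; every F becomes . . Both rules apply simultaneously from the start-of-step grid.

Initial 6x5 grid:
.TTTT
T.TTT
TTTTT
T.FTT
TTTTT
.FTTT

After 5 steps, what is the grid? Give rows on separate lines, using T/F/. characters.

Step 1: 5 trees catch fire, 2 burn out
  .TTTT
  T.TTT
  TTFTT
  T..FT
  TFFTT
  ..FTT
Step 2: 7 trees catch fire, 5 burn out
  .TTTT
  T.FTT
  TF.FT
  T...F
  F..FT
  ...FT
Step 3: 7 trees catch fire, 7 burn out
  .TFTT
  T..FT
  F...F
  F....
  ....F
  ....F
Step 4: 4 trees catch fire, 7 burn out
  .F.FT
  F...F
  .....
  .....
  .....
  .....
Step 5: 1 trees catch fire, 4 burn out
  ....F
  .....
  .....
  .....
  .....
  .....

....F
.....
.....
.....
.....
.....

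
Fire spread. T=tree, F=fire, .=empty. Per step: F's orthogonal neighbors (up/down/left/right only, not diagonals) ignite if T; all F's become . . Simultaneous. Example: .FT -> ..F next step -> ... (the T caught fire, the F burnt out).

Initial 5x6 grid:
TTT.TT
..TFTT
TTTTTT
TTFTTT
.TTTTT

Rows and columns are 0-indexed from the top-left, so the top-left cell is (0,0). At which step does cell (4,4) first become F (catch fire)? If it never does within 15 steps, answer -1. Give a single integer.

Step 1: cell (4,4)='T' (+7 fires, +2 burnt)
Step 2: cell (4,4)='T' (+9 fires, +7 burnt)
Step 3: cell (4,4)='F' (+6 fires, +9 burnt)
  -> target ignites at step 3
Step 4: cell (4,4)='.' (+2 fires, +6 burnt)
Step 5: cell (4,4)='.' (+0 fires, +2 burnt)
  fire out at step 5

3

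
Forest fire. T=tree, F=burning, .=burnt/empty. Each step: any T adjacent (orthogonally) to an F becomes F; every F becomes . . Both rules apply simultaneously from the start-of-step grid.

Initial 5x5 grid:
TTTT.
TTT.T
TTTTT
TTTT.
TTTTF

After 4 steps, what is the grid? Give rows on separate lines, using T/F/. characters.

Step 1: 1 trees catch fire, 1 burn out
  TTTT.
  TTT.T
  TTTTT
  TTTT.
  TTTF.
Step 2: 2 trees catch fire, 1 burn out
  TTTT.
  TTT.T
  TTTTT
  TTTF.
  TTF..
Step 3: 3 trees catch fire, 2 burn out
  TTTT.
  TTT.T
  TTTFT
  TTF..
  TF...
Step 4: 4 trees catch fire, 3 burn out
  TTTT.
  TTT.T
  TTF.F
  TF...
  F....

TTTT.
TTT.T
TTF.F
TF...
F....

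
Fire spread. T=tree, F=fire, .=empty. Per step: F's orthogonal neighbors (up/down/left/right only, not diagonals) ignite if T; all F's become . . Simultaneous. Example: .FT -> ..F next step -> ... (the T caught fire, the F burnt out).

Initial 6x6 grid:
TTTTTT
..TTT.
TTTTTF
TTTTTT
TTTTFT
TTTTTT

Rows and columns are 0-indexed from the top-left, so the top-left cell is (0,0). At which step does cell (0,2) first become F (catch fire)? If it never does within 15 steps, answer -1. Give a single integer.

Step 1: cell (0,2)='T' (+6 fires, +2 burnt)
Step 2: cell (0,2)='T' (+6 fires, +6 burnt)
Step 3: cell (0,2)='T' (+6 fires, +6 burnt)
Step 4: cell (0,2)='T' (+7 fires, +6 burnt)
Step 5: cell (0,2)='F' (+4 fires, +7 burnt)
  -> target ignites at step 5
Step 6: cell (0,2)='.' (+1 fires, +4 burnt)
Step 7: cell (0,2)='.' (+1 fires, +1 burnt)
Step 8: cell (0,2)='.' (+0 fires, +1 burnt)
  fire out at step 8

5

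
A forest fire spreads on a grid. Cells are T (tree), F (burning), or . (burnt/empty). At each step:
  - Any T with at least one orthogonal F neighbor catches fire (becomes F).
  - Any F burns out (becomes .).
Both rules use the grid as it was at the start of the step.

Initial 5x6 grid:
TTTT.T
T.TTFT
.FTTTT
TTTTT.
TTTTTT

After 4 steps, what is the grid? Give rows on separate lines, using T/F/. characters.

Step 1: 5 trees catch fire, 2 burn out
  TTTT.T
  T.TF.F
  ..FTFT
  TFTTT.
  TTTTTT
Step 2: 9 trees catch fire, 5 burn out
  TTTF.F
  T.F...
  ...F.F
  F.FTF.
  TFTTTT
Step 3: 5 trees catch fire, 9 burn out
  TTF...
  T.....
  ......
  ...F..
  F.FTFT
Step 4: 3 trees catch fire, 5 burn out
  TF....
  T.....
  ......
  ......
  ...F.F

TF....
T.....
......
......
...F.F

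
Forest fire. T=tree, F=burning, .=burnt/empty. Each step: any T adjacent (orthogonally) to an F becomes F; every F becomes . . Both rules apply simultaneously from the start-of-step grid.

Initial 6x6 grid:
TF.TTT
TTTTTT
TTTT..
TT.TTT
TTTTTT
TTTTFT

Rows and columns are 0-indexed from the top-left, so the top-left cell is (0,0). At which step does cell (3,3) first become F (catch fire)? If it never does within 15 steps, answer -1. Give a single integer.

Step 1: cell (3,3)='T' (+5 fires, +2 burnt)
Step 2: cell (3,3)='T' (+7 fires, +5 burnt)
Step 3: cell (3,3)='F' (+8 fires, +7 burnt)
  -> target ignites at step 3
Step 4: cell (3,3)='.' (+6 fires, +8 burnt)
Step 5: cell (3,3)='.' (+3 fires, +6 burnt)
Step 6: cell (3,3)='.' (+1 fires, +3 burnt)
Step 7: cell (3,3)='.' (+0 fires, +1 burnt)
  fire out at step 7

3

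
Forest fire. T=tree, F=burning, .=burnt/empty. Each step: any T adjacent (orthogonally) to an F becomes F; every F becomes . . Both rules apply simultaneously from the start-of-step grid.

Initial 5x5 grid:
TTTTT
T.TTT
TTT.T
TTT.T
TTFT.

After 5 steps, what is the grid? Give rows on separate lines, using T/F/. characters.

Step 1: 3 trees catch fire, 1 burn out
  TTTTT
  T.TTT
  TTT.T
  TTF.T
  TF.F.
Step 2: 3 trees catch fire, 3 burn out
  TTTTT
  T.TTT
  TTF.T
  TF..T
  F....
Step 3: 3 trees catch fire, 3 burn out
  TTTTT
  T.FTT
  TF..T
  F...T
  .....
Step 4: 3 trees catch fire, 3 burn out
  TTFTT
  T..FT
  F...T
  ....T
  .....
Step 5: 4 trees catch fire, 3 burn out
  TF.FT
  F...F
  ....T
  ....T
  .....

TF.FT
F...F
....T
....T
.....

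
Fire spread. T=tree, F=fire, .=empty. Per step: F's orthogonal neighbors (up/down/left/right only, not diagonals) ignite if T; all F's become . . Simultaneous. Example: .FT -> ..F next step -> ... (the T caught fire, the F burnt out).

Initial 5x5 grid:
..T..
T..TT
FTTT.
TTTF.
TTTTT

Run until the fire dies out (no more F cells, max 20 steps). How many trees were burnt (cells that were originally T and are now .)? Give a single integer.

Answer: 14

Derivation:
Step 1: +6 fires, +2 burnt (F count now 6)
Step 2: +6 fires, +6 burnt (F count now 6)
Step 3: +2 fires, +6 burnt (F count now 2)
Step 4: +0 fires, +2 burnt (F count now 0)
Fire out after step 4
Initially T: 15, now '.': 24
Total burnt (originally-T cells now '.'): 14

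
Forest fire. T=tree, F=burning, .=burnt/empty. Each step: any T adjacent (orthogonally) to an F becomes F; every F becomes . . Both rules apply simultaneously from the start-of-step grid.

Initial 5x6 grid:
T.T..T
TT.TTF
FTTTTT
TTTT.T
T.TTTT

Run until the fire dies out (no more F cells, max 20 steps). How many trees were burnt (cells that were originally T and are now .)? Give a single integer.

Answer: 21

Derivation:
Step 1: +6 fires, +2 burnt (F count now 6)
Step 2: +8 fires, +6 burnt (F count now 8)
Step 3: +3 fires, +8 burnt (F count now 3)
Step 4: +3 fires, +3 burnt (F count now 3)
Step 5: +1 fires, +3 burnt (F count now 1)
Step 6: +0 fires, +1 burnt (F count now 0)
Fire out after step 6
Initially T: 22, now '.': 29
Total burnt (originally-T cells now '.'): 21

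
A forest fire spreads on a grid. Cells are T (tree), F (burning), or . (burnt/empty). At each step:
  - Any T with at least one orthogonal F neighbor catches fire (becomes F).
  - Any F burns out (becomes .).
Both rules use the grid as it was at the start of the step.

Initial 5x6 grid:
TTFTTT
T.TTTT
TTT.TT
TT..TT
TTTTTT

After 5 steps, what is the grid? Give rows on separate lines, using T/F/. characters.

Step 1: 3 trees catch fire, 1 burn out
  TF.FTT
  T.FTTT
  TTT.TT
  TT..TT
  TTTTTT
Step 2: 4 trees catch fire, 3 burn out
  F...FT
  T..FTT
  TTF.TT
  TT..TT
  TTTTTT
Step 3: 4 trees catch fire, 4 burn out
  .....F
  F...FT
  TF..TT
  TT..TT
  TTTTTT
Step 4: 4 trees catch fire, 4 burn out
  ......
  .....F
  F...FT
  TF..TT
  TTTTTT
Step 5: 4 trees catch fire, 4 burn out
  ......
  ......
  .....F
  F...FT
  TFTTTT

......
......
.....F
F...FT
TFTTTT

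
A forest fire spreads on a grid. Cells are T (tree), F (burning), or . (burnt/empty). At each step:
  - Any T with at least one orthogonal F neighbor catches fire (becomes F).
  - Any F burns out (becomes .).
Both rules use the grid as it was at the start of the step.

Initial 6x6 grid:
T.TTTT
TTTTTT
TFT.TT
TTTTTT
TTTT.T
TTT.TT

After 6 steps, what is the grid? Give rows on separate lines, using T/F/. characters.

Step 1: 4 trees catch fire, 1 burn out
  T.TTTT
  TFTTTT
  F.F.TT
  TFTTTT
  TTTT.T
  TTT.TT
Step 2: 5 trees catch fire, 4 burn out
  T.TTTT
  F.FTTT
  ....TT
  F.FTTT
  TFTT.T
  TTT.TT
Step 3: 7 trees catch fire, 5 burn out
  F.FTTT
  ...FTT
  ....TT
  ...FTT
  F.FT.T
  TFT.TT
Step 4: 6 trees catch fire, 7 burn out
  ...FTT
  ....FT
  ....TT
  ....FT
  ...F.T
  F.F.TT
Step 5: 4 trees catch fire, 6 burn out
  ....FT
  .....F
  ....FT
  .....F
  .....T
  ....TT
Step 6: 3 trees catch fire, 4 burn out
  .....F
  ......
  .....F
  ......
  .....F
  ....TT

.....F
......
.....F
......
.....F
....TT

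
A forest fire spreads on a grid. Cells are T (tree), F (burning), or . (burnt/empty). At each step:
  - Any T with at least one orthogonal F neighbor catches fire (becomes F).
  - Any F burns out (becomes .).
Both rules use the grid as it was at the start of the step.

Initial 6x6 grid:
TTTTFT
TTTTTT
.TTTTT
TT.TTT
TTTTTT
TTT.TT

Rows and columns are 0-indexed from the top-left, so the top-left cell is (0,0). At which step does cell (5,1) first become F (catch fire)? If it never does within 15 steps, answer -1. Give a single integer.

Step 1: cell (5,1)='T' (+3 fires, +1 burnt)
Step 2: cell (5,1)='T' (+4 fires, +3 burnt)
Step 3: cell (5,1)='T' (+5 fires, +4 burnt)
Step 4: cell (5,1)='T' (+6 fires, +5 burnt)
Step 5: cell (5,1)='T' (+5 fires, +6 burnt)
Step 6: cell (5,1)='T' (+3 fires, +5 burnt)
Step 7: cell (5,1)='T' (+3 fires, +3 burnt)
Step 8: cell (5,1)='F' (+2 fires, +3 burnt)
  -> target ignites at step 8
Step 9: cell (5,1)='.' (+1 fires, +2 burnt)
Step 10: cell (5,1)='.' (+0 fires, +1 burnt)
  fire out at step 10

8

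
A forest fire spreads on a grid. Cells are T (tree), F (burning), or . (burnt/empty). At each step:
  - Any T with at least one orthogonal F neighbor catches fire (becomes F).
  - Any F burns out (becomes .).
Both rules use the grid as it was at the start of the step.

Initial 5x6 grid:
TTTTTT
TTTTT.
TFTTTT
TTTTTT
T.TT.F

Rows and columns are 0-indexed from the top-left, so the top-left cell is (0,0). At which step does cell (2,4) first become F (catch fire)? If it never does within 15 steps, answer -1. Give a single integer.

Step 1: cell (2,4)='T' (+5 fires, +2 burnt)
Step 2: cell (2,4)='T' (+8 fires, +5 burnt)
Step 3: cell (2,4)='F' (+7 fires, +8 burnt)
  -> target ignites at step 3
Step 4: cell (2,4)='.' (+3 fires, +7 burnt)
Step 5: cell (2,4)='.' (+1 fires, +3 burnt)
Step 6: cell (2,4)='.' (+1 fires, +1 burnt)
Step 7: cell (2,4)='.' (+0 fires, +1 burnt)
  fire out at step 7

3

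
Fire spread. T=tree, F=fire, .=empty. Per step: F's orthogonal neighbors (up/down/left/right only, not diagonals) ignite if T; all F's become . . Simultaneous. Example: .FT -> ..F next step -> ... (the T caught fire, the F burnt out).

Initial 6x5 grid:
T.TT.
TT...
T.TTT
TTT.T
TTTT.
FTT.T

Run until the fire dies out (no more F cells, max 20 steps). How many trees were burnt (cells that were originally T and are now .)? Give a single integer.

Step 1: +2 fires, +1 burnt (F count now 2)
Step 2: +3 fires, +2 burnt (F count now 3)
Step 3: +3 fires, +3 burnt (F count now 3)
Step 4: +3 fires, +3 burnt (F count now 3)
Step 5: +3 fires, +3 burnt (F count now 3)
Step 6: +1 fires, +3 burnt (F count now 1)
Step 7: +1 fires, +1 burnt (F count now 1)
Step 8: +1 fires, +1 burnt (F count now 1)
Step 9: +0 fires, +1 burnt (F count now 0)
Fire out after step 9
Initially T: 20, now '.': 27
Total burnt (originally-T cells now '.'): 17

Answer: 17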